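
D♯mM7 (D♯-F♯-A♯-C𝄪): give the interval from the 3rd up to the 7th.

augmented fifth

So we need the interval from F♯ up to C𝄪.
From F♯ to C𝄪: 8 semitones over a fifth = augmented.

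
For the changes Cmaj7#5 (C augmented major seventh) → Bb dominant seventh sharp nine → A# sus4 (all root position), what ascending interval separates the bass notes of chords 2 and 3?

augmented seventh

The roots are Bb and A#.
Bb up to A# is 12 semitones, a half step wider than a major seventh, so the interval is augmented.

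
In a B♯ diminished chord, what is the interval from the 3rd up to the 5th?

B♯° is spelled B♯, D♯, F♯.
The 3rd is D♯ and the 5th is F♯.
D♯ up to F♯ is 3 semitones, a half step narrower than a major third, so the interval is minor.

minor third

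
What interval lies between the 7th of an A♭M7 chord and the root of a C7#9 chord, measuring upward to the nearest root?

perfect fourth

The 7th of A♭M7 is G; the root of C7#9 is C.
Counting 4 letters and 5 half steps from G gives a perfect fourth.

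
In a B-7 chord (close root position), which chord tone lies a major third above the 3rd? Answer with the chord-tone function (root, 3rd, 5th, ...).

5th

Bmin7 (B minor seventh): B–D–F#–A.
The 3rd is D. A major third above D is F#.
F# is the chord's 5th.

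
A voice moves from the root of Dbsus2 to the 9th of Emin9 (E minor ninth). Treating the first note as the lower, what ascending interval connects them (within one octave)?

The root of Dbsus2 is Db; the 9th of Emin9 (E minor ninth) is F#.
From Db to F#: 5 semitones over a third = augmented.

augmented 3rd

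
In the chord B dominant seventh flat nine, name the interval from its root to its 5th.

The chord tones of B7b9 are B–D#–F#–A–C.
That puts B below F#.
B up to F# spans 5 letter names and 7 semitones — a perfect fifth.

perfect fifth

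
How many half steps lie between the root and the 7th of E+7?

10

The chord tones of E augmented seventh are E G# B# D.
E to D is a minor seventh: 10 semitones.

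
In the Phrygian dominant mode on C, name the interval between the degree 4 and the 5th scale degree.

C phrygian dominant: C Db E F G Ab Bb.
Degree 4 = F; degree 5 = G.
F up to G spans 2 letter names and 2 semitones — a major second.

major 2nd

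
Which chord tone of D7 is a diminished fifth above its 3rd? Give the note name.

The chord tones of D7 (D dominant seventh) are D, F#, A, C.
The 3rd is F#. A diminished fifth above F# is C.
C is the chord's 7th.

C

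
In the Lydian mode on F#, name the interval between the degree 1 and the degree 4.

augmented 4th

F# lydian: F# G# A# B# C# D# E#.
The degree 1 is F# and the scale degree 4 is B#.
4 letter names make it a fourth; at 6 semitones (a half step wider than perfect) the quality is augmented.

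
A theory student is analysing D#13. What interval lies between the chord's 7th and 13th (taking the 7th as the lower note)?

D# dominant thirteenth: D#-F##-A#-C#-E#-B#.
7th = C#; 13th = B#.
Counting 7 letters and 11 half steps from C# gives a major seventh.

major seventh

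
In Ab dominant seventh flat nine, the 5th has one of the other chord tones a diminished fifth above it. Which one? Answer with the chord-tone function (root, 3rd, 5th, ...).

9th

Ab dominant seventh flat nine: Ab–C–Eb–Gb–Bbb.
The 5th is Eb. A diminished fifth above Eb is Bbb.
Bbb is the chord's 9th.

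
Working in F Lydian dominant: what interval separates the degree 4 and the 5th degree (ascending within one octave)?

F lydian dominant: F G A B C D Eb.
So we need the interval from B up to C.
From B to C: 1 semitone over a second = minor.

minor second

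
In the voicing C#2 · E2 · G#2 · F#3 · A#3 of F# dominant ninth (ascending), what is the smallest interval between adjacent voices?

minor third

Adjacent intervals: C#2→E2 = minor third; E2→G#2 = major third; G#2→F#3 = minor seventh; F#3→A#3 = major third.
The smallest is C#2 to E2, a minor third (3 semitones).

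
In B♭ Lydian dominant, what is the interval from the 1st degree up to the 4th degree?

augmented 4th

Spelling B♭ Lydian dominant: B♭ C D E F G A♭.
So we need the interval from B♭ up to E.
From B♭ to E: 6 semitones over a fourth = augmented.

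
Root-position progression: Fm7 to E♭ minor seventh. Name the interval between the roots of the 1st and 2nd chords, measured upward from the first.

The roots are F and E♭.
7 letter names make it a seventh; at 10 semitones (a half step narrower than major) the quality is minor.

m7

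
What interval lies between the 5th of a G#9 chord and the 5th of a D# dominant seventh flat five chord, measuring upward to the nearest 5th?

diminished 5th

The 5th of G#9 is D#; the 5th of D# dominant seventh flat five is A.
D# up to A is 6 semitones, a half step narrower than a perfect fifth, so the interval is diminished.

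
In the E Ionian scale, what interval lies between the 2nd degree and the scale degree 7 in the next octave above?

E major: E F# G# A B C# D#.
The 2nd degree is F# and the 7th degree (up an octave) is D#.
Counting 13 letters and 21 half steps from F# gives a major thirteenth.

major thirteenth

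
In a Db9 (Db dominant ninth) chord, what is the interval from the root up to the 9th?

major ninth

Spelling the chord: Db–F–Ab–Cb–Eb.
Root = Db; 9th = Eb.
From Db to Eb is 14 semitones, exactly the major ninth.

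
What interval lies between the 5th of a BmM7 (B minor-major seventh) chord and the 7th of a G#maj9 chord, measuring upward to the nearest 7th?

BmM7 (B minor-major seventh) has F# as its 5th, and G#maj9 has F## as its 7th.
F# up to F## is 1 semitone, a half step wider than a perfect unison, so the interval is augmented.

A1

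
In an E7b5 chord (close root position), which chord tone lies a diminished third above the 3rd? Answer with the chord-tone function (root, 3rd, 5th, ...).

The chord tones of E7b5 are E–G#–Bb–D.
The 3rd is G#. A diminished third above G# is Bb.
Bb is the chord's 5th.

5th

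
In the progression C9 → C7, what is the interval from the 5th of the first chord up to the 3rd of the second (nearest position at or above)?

major sixth

The 5th of C9 is G; the 3rd of C7 is E.
G up to E spans 6 letter names and 9 semitones — a major sixth.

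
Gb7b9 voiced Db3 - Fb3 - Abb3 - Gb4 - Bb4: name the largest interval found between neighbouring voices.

major seventh

Adjacent intervals: Db3→Fb3 = minor third; Fb3→Abb3 = minor third; Abb3→Gb4 = major seventh; Gb4→Bb4 = major third.
The largest is Abb3 to Gb4, a major seventh (11 semitones).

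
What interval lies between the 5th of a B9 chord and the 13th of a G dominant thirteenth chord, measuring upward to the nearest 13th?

B9 has F# as its 5th, and G dominant thirteenth has E as its 13th.
From F# to E: 10 semitones over a seventh = minor.

minor seventh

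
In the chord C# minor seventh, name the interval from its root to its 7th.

Spelling the chord: C# E G# B.
Root = C#; 7th = B.
From C# to B: 10 semitones over a seventh = minor.

minor seventh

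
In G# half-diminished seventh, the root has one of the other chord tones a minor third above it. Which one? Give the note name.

B

Spelling the chord: G# B D F#.
The root is G#. A minor third above G# is B.
B is the chord's 3rd.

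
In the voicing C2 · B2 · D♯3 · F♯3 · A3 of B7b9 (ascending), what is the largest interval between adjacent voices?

Adjacent intervals: C2→B2 = major seventh; B2→D♯3 = major third; D♯3→F♯3 = minor third; F♯3→A3 = minor third.
The largest is C2 to B2, a major seventh (11 semitones).

M7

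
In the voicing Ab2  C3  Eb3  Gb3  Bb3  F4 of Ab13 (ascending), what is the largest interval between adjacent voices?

Adjacent intervals: Ab2→C3 = major third; C3→Eb3 = minor third; Eb3→Gb3 = minor third; Gb3→Bb3 = major third; Bb3→F4 = perfect fifth.
The largest is Bb3 to F4, a perfect fifth (7 semitones).

perfect fifth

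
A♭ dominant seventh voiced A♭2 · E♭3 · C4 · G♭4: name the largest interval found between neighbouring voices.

major sixth

Adjacent intervals: A♭2→E♭3 = perfect fifth; E♭3→C4 = major sixth; C4→G♭4 = diminished fifth.
The largest is E♭3 to C4, a major sixth (9 semitones).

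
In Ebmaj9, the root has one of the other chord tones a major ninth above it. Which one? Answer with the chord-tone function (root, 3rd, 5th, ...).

Ebmaj9 (Eb major ninth): Eb–G–Bb–D–F.
The root is Eb. A major ninth above Eb is F.
F is the chord's 9th.

9th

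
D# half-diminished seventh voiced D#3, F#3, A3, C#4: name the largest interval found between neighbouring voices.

M3

Adjacent intervals: D#3→F#3 = minor third; F#3→A3 = minor third; A3→C#4 = major third.
The largest is A3 to C#4, a major third (4 semitones).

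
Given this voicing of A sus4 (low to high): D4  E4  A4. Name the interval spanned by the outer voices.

perfect fifth

The outer voices are D4 and A4.
D up to A spans 5 letter names and 7 semitones — a perfect fifth.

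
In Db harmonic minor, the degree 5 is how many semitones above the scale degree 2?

The scale is Db Eb Fb Gb Ab Bbb C.
Eb up to Ab is a perfect fourth — 5 semitones.

5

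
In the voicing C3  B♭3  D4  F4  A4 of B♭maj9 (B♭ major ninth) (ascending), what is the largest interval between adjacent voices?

Adjacent intervals: C3→B♭3 = minor seventh; B♭3→D4 = major third; D4→F4 = minor third; F4→A4 = major third.
The largest is C3 to B♭3, a minor seventh (10 semitones).

minor seventh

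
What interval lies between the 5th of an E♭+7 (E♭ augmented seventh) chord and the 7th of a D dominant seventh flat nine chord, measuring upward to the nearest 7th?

The 5th of E♭+7 (E♭ augmented seventh) is B; the 7th of D dominant seventh flat nine is C.
2 letter names make it a second; at 1 semitone (a half step narrower than major) the quality is minor.

minor second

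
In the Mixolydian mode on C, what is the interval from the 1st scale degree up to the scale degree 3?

C mixolydian: C D E F G A Bb.
That puts C below E.
C up to E spans 3 letter names and 4 semitones — a major third.

major third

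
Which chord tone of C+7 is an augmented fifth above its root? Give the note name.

G#

C augmented seventh is spelled C, E, G#, Bb.
The root is C. An augmented fifth above C is G#.
G# is the chord's 5th.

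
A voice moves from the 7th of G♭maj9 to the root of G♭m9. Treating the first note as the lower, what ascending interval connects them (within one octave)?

minor 2nd

The 7th of G♭maj9 is F; the root of G♭m9 is G♭.
2 letter names make it a second; at 1 semitone (a half step narrower than major) the quality is minor.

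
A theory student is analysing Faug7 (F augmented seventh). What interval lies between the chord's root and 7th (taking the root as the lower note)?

Spelling the chord: F, A, C#, Eb.
Root = F; 7th = Eb.
F up to Eb is 10 semitones, a half step narrower than a major seventh, so the interval is minor.

minor seventh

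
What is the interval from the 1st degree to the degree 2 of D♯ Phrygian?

minor 2nd

Spelling D♯ Phrygian: D♯ E F♯ G♯ A♯ B C♯.
So we need the interval from D♯ up to E.
2 letter names make it a second; at 1 semitone (a half step narrower than major) the quality is minor.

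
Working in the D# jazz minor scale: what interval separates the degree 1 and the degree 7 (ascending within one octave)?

major seventh

Spelling the D# jazz minor scale: D# E# F# G# A# B# C##.
Degree 1 = D#; 7th scale degree = C##.
From D# to C## is 11 semitones, exactly the major seventh.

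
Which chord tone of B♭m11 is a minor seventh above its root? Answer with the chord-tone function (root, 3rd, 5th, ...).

7th

B♭m11 (B♭ minor eleventh): B♭, D♭, F, A♭, C, E♭.
The root is B♭. A minor seventh above B♭ is A♭.
A♭ is the chord's 7th.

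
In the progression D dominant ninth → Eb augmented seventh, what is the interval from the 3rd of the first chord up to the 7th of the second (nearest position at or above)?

D dominant ninth has F# as its 3rd, and Eb augmented seventh has Db as its 7th.
From F# to Db: 7 semitones over a sixth = diminished.

diminished sixth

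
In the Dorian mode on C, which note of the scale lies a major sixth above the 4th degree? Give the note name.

The scale is C D Eb F G A Bb.
The 4th degree is F; a major sixth above that is D — scale degree 2.

D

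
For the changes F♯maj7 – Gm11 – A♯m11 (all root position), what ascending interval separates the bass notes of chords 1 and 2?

minor second

The roots are F♯ and G.
From F♯ to G: 1 semitone over a second = minor.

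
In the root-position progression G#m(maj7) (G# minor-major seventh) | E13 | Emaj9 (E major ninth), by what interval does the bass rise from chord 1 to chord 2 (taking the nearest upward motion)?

minor sixth

The roots are G# and E.
From G# to E: 8 semitones over a sixth = minor.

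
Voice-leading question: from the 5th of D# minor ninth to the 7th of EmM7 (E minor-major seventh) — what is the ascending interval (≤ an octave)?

perfect fourth

D# minor ninth has A# as its 5th, and EmM7 (E minor-major seventh) has D# as its 7th.
A# up to D# spans 4 letter names and 5 semitones — a perfect fourth.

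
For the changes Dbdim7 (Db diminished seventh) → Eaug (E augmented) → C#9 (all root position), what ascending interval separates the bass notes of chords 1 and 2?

The roots are Db and E.
Db up to E is 3 semitones, a half step wider than a major second, so the interval is augmented.

A2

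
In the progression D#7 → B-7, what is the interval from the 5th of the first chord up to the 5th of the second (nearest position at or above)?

minor sixth

D#7 has A# as its 5th, and B-7 has F# as its 5th.
From A# to F#: 8 semitones over a sixth = minor.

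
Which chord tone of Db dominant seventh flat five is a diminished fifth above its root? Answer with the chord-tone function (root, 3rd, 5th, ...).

5th

Db dominant seventh flat five is spelled Db-F-Abb-Cb.
The root is Db. A diminished fifth above Db is Abb.
Abb is the chord's 5th.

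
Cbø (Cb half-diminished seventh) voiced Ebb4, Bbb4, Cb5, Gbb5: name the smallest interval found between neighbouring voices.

major second

Adjacent intervals: Ebb4→Bbb4 = perfect fifth; Bbb4→Cb5 = major second; Cb5→Gbb5 = diminished fifth.
The smallest is Bbb4 to Cb5, a major second (2 semitones).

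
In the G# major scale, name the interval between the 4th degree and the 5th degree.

major 2nd

G# major: G# A# B# C# D# E# F##.
So we need the interval from C# up to D#.
C# up to D# spans 2 letter names and 2 semitones — a major second.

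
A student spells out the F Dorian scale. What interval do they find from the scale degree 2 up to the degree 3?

The scale runs F G A♭ B♭ C D E♭.
So we need the interval from G up to A♭.
From G to A♭: 1 semitone over a second = minor.

minor second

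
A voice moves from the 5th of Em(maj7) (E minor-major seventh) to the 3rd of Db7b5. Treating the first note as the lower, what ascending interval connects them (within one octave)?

diminished fifth

The 5th of Em(maj7) (E minor-major seventh) is B; the 3rd of Db7b5 is F.
5 letter names make it a fifth; at 6 semitones (a half step narrower than perfect) the quality is diminished.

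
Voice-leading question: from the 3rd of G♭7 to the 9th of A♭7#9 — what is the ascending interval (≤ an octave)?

A1

G♭7 has B♭ as its 3rd, and A♭7#9 has B as its 9th.
1 letter names make it a unison; at 1 semitone (a half step wider than perfect) the quality is augmented.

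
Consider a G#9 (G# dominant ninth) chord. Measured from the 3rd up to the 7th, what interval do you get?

diminished fifth

The chord tones of G# dominant ninth are G#–B#–D#–F#–A#.
That puts B# below F#.
From B# to F#: 6 semitones over a fifth = diminished.
That tritone between 3rd and 7th is what gives the dominant seventh its pull toward resolution.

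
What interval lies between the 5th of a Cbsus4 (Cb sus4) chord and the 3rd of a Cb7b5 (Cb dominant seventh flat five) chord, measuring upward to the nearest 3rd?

Cbsus4 (Cb sus4) has Gb as its 5th, and Cb7b5 (Cb dominant seventh flat five) has Eb as its 3rd.
From Gb to Eb is 9 semitones, exactly the major sixth.

major 6th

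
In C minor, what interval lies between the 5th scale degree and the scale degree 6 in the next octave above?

minor 9th

The scale runs C D E♭ F G A♭ B♭.
5th scale degree = G; 6th degree (up an octave) = A♭.
From G to A♭: 13 semitones over a ninth = minor.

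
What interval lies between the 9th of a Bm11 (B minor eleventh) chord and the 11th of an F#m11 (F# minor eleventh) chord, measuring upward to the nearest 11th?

The 9th of Bm11 (B minor eleventh) is C#; the 11th of F#m11 (F# minor eleventh) is B.
From C# to B: 10 semitones over a seventh = minor.

minor seventh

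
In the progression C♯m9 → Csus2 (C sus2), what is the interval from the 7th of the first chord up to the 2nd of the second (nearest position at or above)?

C♯m9 has B as its 7th, and Csus2 (C sus2) has D as its 2nd.
B up to D is 3 semitones, a half step narrower than a major third, so the interval is minor.

minor third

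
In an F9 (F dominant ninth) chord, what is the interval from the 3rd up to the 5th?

minor 3rd

F9 is spelled F A C Eb G.
The 3rd is A and the 5th is C.
A up to C is 3 semitones, a half step narrower than a major third, so the interval is minor.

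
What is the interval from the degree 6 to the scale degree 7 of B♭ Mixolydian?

m2

B♭ mixolydian: B♭ C D E♭ F G A♭.
The degree 6 is G and the degree 7 is A♭.
2 letter names make it a second; at 1 semitone (a half step narrower than major) the quality is minor.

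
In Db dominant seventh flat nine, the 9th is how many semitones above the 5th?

Db7b9 is spelled Db F Ab Cb Ebb.
Ab to Ebb is a diminished fifth: 6 semitones.

6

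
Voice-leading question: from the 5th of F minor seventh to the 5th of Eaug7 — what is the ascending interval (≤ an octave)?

A7

F minor seventh has C as its 5th, and Eaug7 has B♯ as its 5th.
C up to B♯ is 12 semitones, a half step wider than a major seventh, so the interval is augmented.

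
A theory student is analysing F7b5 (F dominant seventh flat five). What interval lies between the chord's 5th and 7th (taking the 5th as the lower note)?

F7b5 is spelled F-A-C♭-E♭.
That puts C♭ below E♭.
C♭ up to E♭ spans 3 letter names and 4 semitones — a major third.

major third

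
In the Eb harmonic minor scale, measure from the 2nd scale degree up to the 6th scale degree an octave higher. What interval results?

diminished twelfth

The scale runs Eb F Gb Ab Bb Cb D.
The 2nd scale degree is F and the 6th scale degree (up an octave) is Cb.
12 letter names make it a twelfth; at 18 semitones (a half step narrower than perfect) the quality is diminished.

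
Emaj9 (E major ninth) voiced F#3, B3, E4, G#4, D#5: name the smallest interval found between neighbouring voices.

major third

Adjacent intervals: F#3→B3 = perfect fourth; B3→E4 = perfect fourth; E4→G#4 = major third; G#4→D#5 = perfect fifth.
The smallest is E4 to G#4, a major third (4 semitones).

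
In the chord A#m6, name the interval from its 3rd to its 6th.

augmented 4th

The chord tones of A#min6 (A# minor sixth) are A#–C#–E#–F##.
So we need the interval from C# up to F##.
C# up to F## is 6 semitones, a half step wider than a perfect fourth, so the interval is augmented.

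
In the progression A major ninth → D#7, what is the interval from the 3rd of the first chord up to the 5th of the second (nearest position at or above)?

major sixth

The 3rd of A major ninth is C#; the 5th of D#7 is A#.
Counting 6 letters and 9 half steps from C# gives a major sixth.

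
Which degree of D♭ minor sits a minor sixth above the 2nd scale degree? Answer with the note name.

Cb

The scale is D♭ E♭ F♭ G♭ A♭ B𝄫 C♭.
The 2nd scale degree is E♭; a minor sixth above that is C♭ — scale degree 7.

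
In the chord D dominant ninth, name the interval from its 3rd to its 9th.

D9: D-F#-A-C-E.
The 3rd is F# and the 9th is E.
F# up to E is 10 semitones, a half step narrower than a major seventh, so the interval is minor.

minor seventh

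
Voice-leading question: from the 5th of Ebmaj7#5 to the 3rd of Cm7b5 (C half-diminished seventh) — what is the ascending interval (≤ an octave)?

d4

Ebmaj7#5 has B as its 5th, and Cm7b5 (C half-diminished seventh) has Eb as its 3rd.
4 letter names make it a fourth; at 4 semitones (a half step narrower than perfect) the quality is diminished.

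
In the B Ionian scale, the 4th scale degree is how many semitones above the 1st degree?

5

The scale is B C# D# E F# G# A#.
B up to E is a perfect fourth — 5 semitones.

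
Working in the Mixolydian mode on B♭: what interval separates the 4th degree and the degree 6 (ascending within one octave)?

major third

The scale runs B♭ C D E♭ F G A♭.
The 4th degree is E♭ and the 6th scale degree is G.
E♭ up to G spans 3 letter names and 4 semitones — a major third.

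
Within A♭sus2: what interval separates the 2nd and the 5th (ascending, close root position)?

P4

A♭sus2 is spelled A♭-B♭-E♭.
The 2nd is B♭ and the 5th is E♭.
B♭ up to E♭ spans 4 letter names and 5 semitones — a perfect fourth.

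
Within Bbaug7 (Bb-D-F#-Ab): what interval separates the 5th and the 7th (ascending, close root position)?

The 5th is F# and the 7th is Ab.
From F# to Ab: 2 semitones over a third = diminished.

diminished third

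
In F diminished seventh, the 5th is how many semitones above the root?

6

The chord tones of Fdim7 (F diminished seventh) are F-A♭-C♭-E𝄫.
F to C♭ is a diminished fifth: 6 semitones.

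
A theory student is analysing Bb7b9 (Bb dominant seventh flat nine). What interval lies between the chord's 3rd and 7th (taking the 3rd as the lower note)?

Bb7b9 is spelled Bb–D–F–Ab–Cb.
So we need the interval from D up to Ab.
D up to Ab is 6 semitones, a half step narrower than a perfect fifth, so the interval is diminished.
This 3–7 tritone is the characteristic tension at the heart of the dominant sound.

diminished 5th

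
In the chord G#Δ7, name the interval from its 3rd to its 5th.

G# major seventh: G# B# D# F##.
The 3rd is B# and the 5th is D#.
From B# to D#: 3 semitones over a third = minor.

minor third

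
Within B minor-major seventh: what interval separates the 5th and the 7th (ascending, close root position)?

M3

BmM7: B D F♯ A♯.
5th = F♯; 7th = A♯.
From F♯ to A♯ is 4 semitones, exactly the major third.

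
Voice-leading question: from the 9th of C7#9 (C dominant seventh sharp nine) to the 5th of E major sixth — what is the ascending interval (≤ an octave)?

m6

The 9th of C7#9 (C dominant seventh sharp nine) is D♯; the 5th of E major sixth is B.
6 letter names make it a sixth; at 8 semitones (a half step narrower than major) the quality is minor.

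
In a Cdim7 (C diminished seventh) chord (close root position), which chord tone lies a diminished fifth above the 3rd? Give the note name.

C diminished seventh is spelled C, E♭, G♭, B𝄫.
The 3rd is E♭. A diminished fifth above E♭ is B𝄫.
B𝄫 is the chord's 7th.

Bbb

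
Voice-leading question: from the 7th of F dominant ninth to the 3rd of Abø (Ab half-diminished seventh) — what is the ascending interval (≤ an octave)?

minor 6th

F dominant ninth has Eb as its 7th, and Abø (Ab half-diminished seventh) has Cb as its 3rd.
From Eb to Cb: 8 semitones over a sixth = minor.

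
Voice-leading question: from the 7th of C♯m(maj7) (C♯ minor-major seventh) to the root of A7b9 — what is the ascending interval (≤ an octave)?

d7

The 7th of C♯m(maj7) (C♯ minor-major seventh) is B♯; the root of A7b9 is A.
7 letter names make it a seventh; at 9 semitones (a whole step narrower than major) the quality is diminished.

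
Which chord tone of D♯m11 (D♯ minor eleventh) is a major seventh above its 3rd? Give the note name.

The chord tones of D♯m11 are D♯ F♯ A♯ C♯ E♯ G♯.
The 3rd is F♯. A major seventh above F♯ is E♯.
E♯ is the chord's 9th.

E#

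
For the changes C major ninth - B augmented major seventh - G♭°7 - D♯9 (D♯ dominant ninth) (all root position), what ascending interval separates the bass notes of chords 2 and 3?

The roots are B and G♭.
B up to G♭ is 7 semitones, a whole step narrower than a major sixth, so the interval is diminished.

diminished 6th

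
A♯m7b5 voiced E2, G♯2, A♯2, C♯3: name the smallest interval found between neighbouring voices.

major 2nd

Adjacent intervals: E2→G♯2 = major third; G♯2→A♯2 = major second; A♯2→C♯3 = minor third.
The smallest is G♯2 to A♯2, a major second (2 semitones).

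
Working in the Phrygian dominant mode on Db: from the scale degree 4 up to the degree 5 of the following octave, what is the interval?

major ninth

The scale runs Db Ebb F Gb Ab Bbb Cb.
Scale degree 4 = Gb; 5th degree (up an octave) = Ab.
Gb up to Ab spans 9 letter names and 14 semitones — a major ninth.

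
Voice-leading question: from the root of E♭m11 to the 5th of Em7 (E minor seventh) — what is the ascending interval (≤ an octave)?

E♭m11 has E♭ as its root, and Em7 (E minor seventh) has B as its 5th.
5 letter names make it a fifth; at 8 semitones (a half step wider than perfect) the quality is augmented.

augmented 5th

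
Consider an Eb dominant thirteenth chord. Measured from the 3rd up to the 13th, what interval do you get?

perfect eleventh

Eb13: Eb–G–Bb–Db–F–C.
That puts G below C.
From G to C is 17 semitones, exactly the perfect eleventh.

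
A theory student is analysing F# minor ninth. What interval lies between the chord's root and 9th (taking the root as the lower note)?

The chord tones of F#m9 (F# minor ninth) are F#–A–C#–E–G#.
That puts F# below G#.
F# up to G# spans 9 letter names and 14 semitones — a major ninth.

M9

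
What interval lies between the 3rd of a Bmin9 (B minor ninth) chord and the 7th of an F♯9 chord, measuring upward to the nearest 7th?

Bmin9 (B minor ninth) has D as its 3rd, and F♯9 has E as its 7th.
From D to E is 2 semitones, exactly the major second.

major second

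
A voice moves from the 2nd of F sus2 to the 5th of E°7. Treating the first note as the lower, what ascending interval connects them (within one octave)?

F sus2 has G as its 2nd, and E°7 has Bb as its 5th.
G up to Bb is 3 semitones, a half step narrower than a major third, so the interval is minor.

m3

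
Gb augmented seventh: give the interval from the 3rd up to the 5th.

major 3rd

Gb+7: Gb–Bb–D–Fb.
That puts Bb below D.
Bb up to D spans 3 letter names and 4 semitones — a major third.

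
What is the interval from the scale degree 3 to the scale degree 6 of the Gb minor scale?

perfect 4th

The scale runs Gb Ab Bbb Cb Db Ebb Fb.
The scale degree 3 is Bbb and the scale degree 6 is Ebb.
Counting 4 letters and 5 half steps from Bbb gives a perfect fourth.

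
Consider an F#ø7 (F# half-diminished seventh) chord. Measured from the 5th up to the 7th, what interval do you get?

F#m7b5 is spelled F#-A-C-E.
The 5th is C and the 7th is E.
C up to E spans 3 letter names and 4 semitones — a major third.

major 3rd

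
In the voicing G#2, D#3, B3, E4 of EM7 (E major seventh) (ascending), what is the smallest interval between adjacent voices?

P4

Adjacent intervals: G#2→D#3 = perfect fifth; D#3→B3 = minor sixth; B3→E4 = perfect fourth.
The smallest is B3 to E4, a perfect fourth (5 semitones).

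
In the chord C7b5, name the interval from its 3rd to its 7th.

d5

C7b5 (C dominant seventh flat five) is spelled C E G♭ B♭.
The 3rd is E and the 7th is B♭.
E up to B♭ is 6 semitones, a half step narrower than a perfect fifth, so the interval is diminished.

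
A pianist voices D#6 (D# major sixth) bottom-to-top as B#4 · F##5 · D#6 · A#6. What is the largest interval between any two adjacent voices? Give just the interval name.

m6

Adjacent intervals: B#4→F##5 = perfect fifth; F##5→D#6 = minor sixth; D#6→A#6 = perfect fifth.
The largest is F##5 to D#6, a minor sixth (8 semitones).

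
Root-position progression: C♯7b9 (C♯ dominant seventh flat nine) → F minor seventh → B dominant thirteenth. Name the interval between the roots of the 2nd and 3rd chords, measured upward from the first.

The roots are F and B.
4 letter names make it a fourth; at 6 semitones (a half step wider than perfect) the quality is augmented.

augmented fourth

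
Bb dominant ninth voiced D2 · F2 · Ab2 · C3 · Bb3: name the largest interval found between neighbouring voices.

Adjacent intervals: D2→F2 = minor third; F2→Ab2 = minor third; Ab2→C3 = major third; C3→Bb3 = minor seventh.
The largest is C3 to Bb3, a minor seventh (10 semitones).

minor seventh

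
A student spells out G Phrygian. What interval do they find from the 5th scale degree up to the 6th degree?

Spelling G Phrygian: G Ab Bb C D Eb F.
That puts D below Eb.
D up to Eb is 1 semitone, a half step narrower than a major second, so the interval is minor.

m2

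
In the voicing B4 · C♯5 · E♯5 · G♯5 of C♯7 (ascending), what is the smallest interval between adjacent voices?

Adjacent intervals: B4→C♯5 = major second; C♯5→E♯5 = major third; E♯5→G♯5 = minor third.
The smallest is B4 to C♯5, a major second (2 semitones).

major 2nd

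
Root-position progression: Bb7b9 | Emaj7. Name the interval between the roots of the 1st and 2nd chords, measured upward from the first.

augmented fourth

The roots are Bb and E.
Bb up to E is 6 semitones, a half step wider than a perfect fourth, so the interval is augmented.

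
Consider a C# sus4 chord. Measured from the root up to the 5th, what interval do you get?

C# sus4: C#-F#-G#.
The root is C# and the 5th is G#.
Counting 5 letters and 7 half steps from C# gives a perfect fifth.

perfect fifth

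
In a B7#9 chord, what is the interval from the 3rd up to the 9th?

M7

B7#9 is spelled B–D♯–F♯–A–C𝄪.
3rd = D♯; 9th = C𝄪.
From D♯ to C𝄪 is 11 semitones, exactly the major seventh.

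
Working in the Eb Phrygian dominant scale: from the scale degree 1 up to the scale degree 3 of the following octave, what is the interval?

Eb phrygian dominant: Eb Fb G Ab Bb Cb Db.
So we need the interval from Eb up to G.
Eb up to G spans 10 letter names and 16 semitones — a major tenth.

major tenth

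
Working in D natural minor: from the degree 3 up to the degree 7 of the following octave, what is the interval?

D natural minor: D E F G A Bb C.
So we need the interval from F up to C.
Counting 12 letters and 19 half steps from F gives a perfect twelfth.

perfect twelfth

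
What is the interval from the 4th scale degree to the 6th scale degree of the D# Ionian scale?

D# major: D# E# F## G# A# B# C##.
The 4th scale degree is G# and the scale degree 6 is B#.
From G# to B# is 4 semitones, exactly the major third.

M3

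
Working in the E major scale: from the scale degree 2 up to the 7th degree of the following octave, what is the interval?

major thirteenth

E major: E F# G# A B C# D#.
The scale degree 2 is F# and the scale degree 7 (up an octave) is D#.
Counting 13 letters and 21 half steps from F# gives a major thirteenth.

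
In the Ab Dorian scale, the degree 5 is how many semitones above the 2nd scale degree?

The scale is Ab Bb Cb Db Eb F Gb.
Bb up to Eb is a perfect fourth — 5 semitones.

5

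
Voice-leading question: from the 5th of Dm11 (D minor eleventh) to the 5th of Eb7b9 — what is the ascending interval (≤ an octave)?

Dm11 (D minor eleventh) has A as its 5th, and Eb7b9 has Bb as its 5th.
A up to Bb is 1 semitone, a half step narrower than a major second, so the interval is minor.

m2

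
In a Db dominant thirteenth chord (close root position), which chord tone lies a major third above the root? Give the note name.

F

Db dominant thirteenth: Db F Ab Cb Eb Bb.
The root is Db. A major third above Db is F.
F is the chord's 3rd.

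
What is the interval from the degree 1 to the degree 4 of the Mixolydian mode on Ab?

The scale runs Ab Bb C Db Eb F Gb.
Degree 1 = Ab; 4th degree = Db.
From Ab to Db is 5 semitones, exactly the perfect fourth.

P4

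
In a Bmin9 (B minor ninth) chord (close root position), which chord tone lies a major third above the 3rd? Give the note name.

The chord tones of Bm9 (B minor ninth) are B, D, F#, A, C#.
The 3rd is D. A major third above D is F#.
F# is the chord's 5th.

F#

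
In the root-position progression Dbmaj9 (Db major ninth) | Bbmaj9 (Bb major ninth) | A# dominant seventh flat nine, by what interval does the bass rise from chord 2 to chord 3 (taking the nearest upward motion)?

The roots are Bb and A#.
From Bb to A#: 12 semitones over a seventh = augmented.

augmented 7th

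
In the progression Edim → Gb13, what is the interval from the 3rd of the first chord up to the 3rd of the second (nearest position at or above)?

Edim has G as its 3rd, and Gb13 has Bb as its 3rd.
From G to Bb: 3 semitones over a third = minor.

minor third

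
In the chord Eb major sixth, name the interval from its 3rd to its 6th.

Eb major sixth is spelled Eb-G-Bb-C.
The 3rd is G and the 6th is C.
From G to C is 5 semitones, exactly the perfect fourth.

perfect fourth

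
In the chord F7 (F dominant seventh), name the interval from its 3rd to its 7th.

Spelling the chord: F-A-C-E♭.
That puts A below E♭.
5 letter names make it a fifth; at 6 semitones (a half step narrower than perfect) the quality is diminished.

diminished fifth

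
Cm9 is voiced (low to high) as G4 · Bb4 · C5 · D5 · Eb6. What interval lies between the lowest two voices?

Those voices are G4 and Bb4.
3 letter names make it a third; at 3 semitones (a half step narrower than major) the quality is minor.

minor third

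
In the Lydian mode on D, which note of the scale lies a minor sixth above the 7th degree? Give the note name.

A

The scale is D E F# G# A B C#.
The 7th degree is C#; a minor sixth above that is A — scale degree 5.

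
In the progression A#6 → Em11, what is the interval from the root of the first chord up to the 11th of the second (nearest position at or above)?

diminished 8th

A#6 has A# as its root, and Em11 has A as its 11th.
8 letter names make it an octave; at 11 semitones (a half step narrower than perfect) the quality is diminished.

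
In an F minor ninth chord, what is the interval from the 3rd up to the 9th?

major seventh

F minor ninth is spelled F Ab C Eb G.
So we need the interval from Ab up to G.
Ab up to G spans 7 letter names and 11 semitones — a major seventh.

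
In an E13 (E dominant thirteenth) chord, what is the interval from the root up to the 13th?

major 13th

Spelling the chord: E–G#–B–D–F#–C#.
That puts E below C#.
From E to C# is 21 semitones, exactly the major thirteenth.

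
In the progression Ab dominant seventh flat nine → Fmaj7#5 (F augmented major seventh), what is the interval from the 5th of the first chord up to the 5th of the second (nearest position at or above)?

Ab dominant seventh flat nine has Eb as its 5th, and Fmaj7#5 (F augmented major seventh) has C# as its 5th.
Eb up to C# is 10 semitones, a half step wider than a major sixth, so the interval is augmented.

augmented sixth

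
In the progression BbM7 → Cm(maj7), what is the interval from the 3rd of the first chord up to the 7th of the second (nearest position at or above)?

BbM7 has D as its 3rd, and Cm(maj7) has B as its 7th.
D up to B spans 6 letter names and 9 semitones — a major sixth.

major sixth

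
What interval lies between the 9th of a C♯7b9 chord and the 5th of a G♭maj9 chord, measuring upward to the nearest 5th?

C♯7b9 has D as its 9th, and G♭maj9 has D♭ as its 5th.
From D to D♭: 11 semitones over an octave = diminished.

diminished octave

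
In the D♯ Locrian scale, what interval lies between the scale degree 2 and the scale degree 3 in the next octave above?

major ninth

D♯ locrian: D♯ E F♯ G♯ A B C♯.
That puts E below F♯.
From E to F♯ is 14 semitones, exactly the major ninth.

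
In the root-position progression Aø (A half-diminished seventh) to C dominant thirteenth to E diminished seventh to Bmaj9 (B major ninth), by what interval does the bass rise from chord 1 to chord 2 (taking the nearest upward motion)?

minor third

The roots are A and C.
From A to C: 3 semitones over a third = minor.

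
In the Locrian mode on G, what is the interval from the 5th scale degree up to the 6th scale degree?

M2

G locrian: G Ab Bb C Db Eb F.
That puts Db below Eb.
From Db to Eb is 2 semitones, exactly the major second.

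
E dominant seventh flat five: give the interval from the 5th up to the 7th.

major third

The chord tones of E dominant seventh flat five are E, G#, Bb, D.
The 5th is Bb and the 7th is D.
Bb up to D spans 3 letter names and 4 semitones — a major third.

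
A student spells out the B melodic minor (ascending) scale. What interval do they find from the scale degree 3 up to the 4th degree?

M2

The scale runs B C♯ D E F♯ G♯ A♯.
So we need the interval from D up to E.
Counting 2 letters and 2 half steps from D gives a major second.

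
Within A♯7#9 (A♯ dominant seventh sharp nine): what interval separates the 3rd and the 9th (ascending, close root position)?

Spelling the chord: A♯–C𝄪–E♯–G♯–B𝄪.
3rd = C𝄪; 9th = B𝄪.
From C𝄪 to B𝄪 is 11 semitones, exactly the major seventh.

major 7th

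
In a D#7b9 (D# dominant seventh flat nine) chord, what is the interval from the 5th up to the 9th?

diminished 5th

D#7b9 (D# dominant seventh flat nine) is spelled D#-F##-A#-C#-E.
So we need the interval from A# up to E.
5 letter names make it a fifth; at 6 semitones (a half step narrower than perfect) the quality is diminished.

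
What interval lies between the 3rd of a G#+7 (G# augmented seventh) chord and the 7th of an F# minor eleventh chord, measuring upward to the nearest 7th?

G#+7 (G# augmented seventh) has B# as its 3rd, and F# minor eleventh has E as its 7th.
B# up to E is 4 semitones, a half step narrower than a perfect fourth, so the interval is diminished.

diminished fourth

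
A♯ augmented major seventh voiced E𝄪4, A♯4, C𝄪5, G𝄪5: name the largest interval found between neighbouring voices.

Adjacent intervals: E𝄪4→A♯4 = diminished fourth; A♯4→C𝄪5 = major third; C𝄪5→G𝄪5 = perfect fifth.
The largest is C𝄪5 to G𝄪5, a perfect fifth (7 semitones).

perfect fifth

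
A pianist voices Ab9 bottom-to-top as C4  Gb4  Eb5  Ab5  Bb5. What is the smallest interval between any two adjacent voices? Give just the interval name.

major 2nd

Adjacent intervals: C4→Gb4 = diminished fifth; Gb4→Eb5 = major sixth; Eb5→Ab5 = perfect fourth; Ab5→Bb5 = major second.
The smallest is Ab5 to Bb5, a major second (2 semitones).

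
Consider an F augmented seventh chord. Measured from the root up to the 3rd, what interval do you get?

F augmented seventh is spelled F–A–C#–Eb.
The root is F and the 3rd is A.
From F to A is 4 semitones, exactly the major third.

major third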